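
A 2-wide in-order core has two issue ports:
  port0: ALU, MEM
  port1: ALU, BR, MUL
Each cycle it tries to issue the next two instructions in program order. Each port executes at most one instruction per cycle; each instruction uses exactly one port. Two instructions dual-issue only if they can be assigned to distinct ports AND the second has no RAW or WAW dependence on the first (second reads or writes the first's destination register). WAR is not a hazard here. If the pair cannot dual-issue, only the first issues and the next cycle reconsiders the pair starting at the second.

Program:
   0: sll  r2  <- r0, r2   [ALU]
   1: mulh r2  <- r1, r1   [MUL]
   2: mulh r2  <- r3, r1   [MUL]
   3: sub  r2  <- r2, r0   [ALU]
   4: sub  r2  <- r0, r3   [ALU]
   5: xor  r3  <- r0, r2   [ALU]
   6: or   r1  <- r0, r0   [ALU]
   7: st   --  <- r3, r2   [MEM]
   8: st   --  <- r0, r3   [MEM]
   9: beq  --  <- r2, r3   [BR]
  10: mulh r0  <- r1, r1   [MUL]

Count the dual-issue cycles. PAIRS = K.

#0 head=0: sll.ALU i0 WAW r2
#1 head=1: mulh.MUL i1 no-port MUL/MUL
#2 head=2: mulh.MUL i2 RAW+WAW r2
#3 head=3: sub.ALU i3 WAW r2
#4 head=4: sub.ALU i4 RAW r2
#5 head=5: xor.ALU or.ALU i5,i6 2-wide
#6 head=7: st.MEM i7 no-port MEM/MEM
#7 head=8: st.MEM beq.BR i8,i9 2-wide
#8 head=10: mulh.MUL i10 tail

PAIRS = 2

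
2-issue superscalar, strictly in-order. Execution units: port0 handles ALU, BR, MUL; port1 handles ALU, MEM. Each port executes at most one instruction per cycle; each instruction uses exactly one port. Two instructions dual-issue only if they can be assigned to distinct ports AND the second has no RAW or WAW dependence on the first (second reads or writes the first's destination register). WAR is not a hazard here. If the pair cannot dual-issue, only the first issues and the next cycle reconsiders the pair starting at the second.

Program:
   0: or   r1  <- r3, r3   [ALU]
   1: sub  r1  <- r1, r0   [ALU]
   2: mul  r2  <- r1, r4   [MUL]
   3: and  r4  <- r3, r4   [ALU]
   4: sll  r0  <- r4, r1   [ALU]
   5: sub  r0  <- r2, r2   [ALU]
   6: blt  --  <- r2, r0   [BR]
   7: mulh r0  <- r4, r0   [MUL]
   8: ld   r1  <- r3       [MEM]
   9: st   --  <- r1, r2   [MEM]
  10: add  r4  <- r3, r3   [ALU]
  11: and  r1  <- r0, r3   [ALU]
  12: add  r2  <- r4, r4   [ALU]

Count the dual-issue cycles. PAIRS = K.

t=0 i0:or.ALU ; RAW+WAW r1
t=1 i1:sub.ALU ; RAW r1
t=2 i2+i3:mul.MUL;and.ALU ; 2-wide
t=3 i4:sll.ALU ; WAW r0
t=4 i5:sub.ALU ; RAW r0
t=5 i6:blt.BR ; no-port BR/MUL
t=6 i7+i8:mulh.MUL;ld.MEM ; 2-wide
t=7 i9+i10:st.MEM;add.ALU ; 2-wide
t=8 i11+i12:and.ALU;add.ALU ; 2-wide

PAIRS = 4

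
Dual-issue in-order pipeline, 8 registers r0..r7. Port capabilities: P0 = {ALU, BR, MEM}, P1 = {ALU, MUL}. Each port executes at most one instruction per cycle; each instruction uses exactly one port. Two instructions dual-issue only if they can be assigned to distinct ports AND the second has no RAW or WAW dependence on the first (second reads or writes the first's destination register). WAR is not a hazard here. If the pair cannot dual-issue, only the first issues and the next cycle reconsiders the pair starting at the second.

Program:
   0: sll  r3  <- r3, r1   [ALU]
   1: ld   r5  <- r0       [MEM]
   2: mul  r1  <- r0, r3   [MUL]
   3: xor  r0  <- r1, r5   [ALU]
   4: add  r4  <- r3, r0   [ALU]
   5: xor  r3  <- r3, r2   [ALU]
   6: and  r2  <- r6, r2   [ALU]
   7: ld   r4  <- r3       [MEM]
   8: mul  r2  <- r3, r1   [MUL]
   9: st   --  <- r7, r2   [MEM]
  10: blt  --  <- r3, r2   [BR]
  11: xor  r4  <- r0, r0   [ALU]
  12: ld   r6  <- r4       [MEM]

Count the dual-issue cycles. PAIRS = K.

0. sll/ld @i0/i1  | dual
1. mul @i2  | RAW r1
2. xor @i3  | RAW r0
3. add/xor @i4/i5  | dual
4. and/ld @i6/i7  | dual
5. mul @i8  | RAW r2
6. st @i9  | no-port MEM/BR
7. blt/xor @i10/i11  | dual
8. ld @i12  | tail

PAIRS = 4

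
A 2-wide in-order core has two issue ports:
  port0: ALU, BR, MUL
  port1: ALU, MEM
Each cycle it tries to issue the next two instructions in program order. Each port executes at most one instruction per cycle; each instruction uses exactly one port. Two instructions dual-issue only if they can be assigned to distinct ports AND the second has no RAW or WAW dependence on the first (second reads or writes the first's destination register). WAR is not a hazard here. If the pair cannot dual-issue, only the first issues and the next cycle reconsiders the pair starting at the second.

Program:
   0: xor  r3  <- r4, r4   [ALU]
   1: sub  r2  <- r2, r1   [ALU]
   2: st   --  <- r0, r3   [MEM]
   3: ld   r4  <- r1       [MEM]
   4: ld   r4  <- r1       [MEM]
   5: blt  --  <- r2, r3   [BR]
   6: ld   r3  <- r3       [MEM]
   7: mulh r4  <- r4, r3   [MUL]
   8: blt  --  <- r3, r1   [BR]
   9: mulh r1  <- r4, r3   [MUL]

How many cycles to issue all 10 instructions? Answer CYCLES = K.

0. xor/sub @i0&i1  | dual
1. st @i2  | no-port MEM/MEM
2. ld @i3  | no-port MEM/MEM
3. ld/blt @i4&i5  | dual
4. ld @i6  | RAW r3
5. mulh @i7  | no-port MUL/BR
6. blt @i8  | no-port BR/MUL
7. mulh @i9  | tail

CYCLES = 8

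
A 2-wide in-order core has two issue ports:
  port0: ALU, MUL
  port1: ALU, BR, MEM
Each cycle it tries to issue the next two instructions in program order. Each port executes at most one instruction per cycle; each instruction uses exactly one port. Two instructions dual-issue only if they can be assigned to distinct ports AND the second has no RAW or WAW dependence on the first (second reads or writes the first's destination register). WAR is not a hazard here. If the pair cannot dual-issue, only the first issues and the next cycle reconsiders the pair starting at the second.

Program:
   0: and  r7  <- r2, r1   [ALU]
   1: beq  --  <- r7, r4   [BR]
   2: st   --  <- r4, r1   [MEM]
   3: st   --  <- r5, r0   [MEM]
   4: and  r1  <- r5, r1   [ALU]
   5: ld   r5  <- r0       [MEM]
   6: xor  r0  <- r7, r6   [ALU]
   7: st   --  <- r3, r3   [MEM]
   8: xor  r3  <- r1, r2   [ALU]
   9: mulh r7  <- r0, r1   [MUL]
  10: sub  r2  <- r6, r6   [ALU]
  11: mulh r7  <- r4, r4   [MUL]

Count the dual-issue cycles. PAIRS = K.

  cy0 -> i0 (and) RAW r7
  cy1 -> i1 (beq) no-port BR/MEM
  cy2 -> i2 (st) no-port MEM/MEM
  cy3 -> i3&i4 (st;and) dual
  cy4 -> i5&i6 (ld;xor) dual
  cy5 -> i7&i8 (st;xor) dual
  cy6 -> i9&i10 (mulh;sub) dual
  cy7 -> i11 (mulh) tail

PAIRS = 4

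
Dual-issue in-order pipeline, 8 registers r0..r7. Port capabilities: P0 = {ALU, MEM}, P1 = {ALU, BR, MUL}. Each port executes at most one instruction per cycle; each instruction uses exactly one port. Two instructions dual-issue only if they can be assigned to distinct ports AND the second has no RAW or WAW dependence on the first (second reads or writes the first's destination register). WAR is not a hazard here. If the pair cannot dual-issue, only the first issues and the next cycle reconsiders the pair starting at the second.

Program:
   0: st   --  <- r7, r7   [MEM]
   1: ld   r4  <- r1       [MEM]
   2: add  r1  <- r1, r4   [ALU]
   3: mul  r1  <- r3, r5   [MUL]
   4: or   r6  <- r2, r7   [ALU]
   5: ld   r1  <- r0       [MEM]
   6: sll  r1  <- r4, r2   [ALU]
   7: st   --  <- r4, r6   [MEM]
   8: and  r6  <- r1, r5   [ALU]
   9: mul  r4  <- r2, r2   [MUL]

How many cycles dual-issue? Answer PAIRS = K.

PAIRS = 3

#0 head=0: st i0 no-port MEM/MEM
#1 head=1: ld i1 RAW r4
#2 head=2: add i2 WAW r1
#3 head=3: mul+or i3+i4 pair
#4 head=5: ld i5 WAW r1
#5 head=6: sll+st i6+i7 pair
#6 head=8: and+mul i8+i9 pair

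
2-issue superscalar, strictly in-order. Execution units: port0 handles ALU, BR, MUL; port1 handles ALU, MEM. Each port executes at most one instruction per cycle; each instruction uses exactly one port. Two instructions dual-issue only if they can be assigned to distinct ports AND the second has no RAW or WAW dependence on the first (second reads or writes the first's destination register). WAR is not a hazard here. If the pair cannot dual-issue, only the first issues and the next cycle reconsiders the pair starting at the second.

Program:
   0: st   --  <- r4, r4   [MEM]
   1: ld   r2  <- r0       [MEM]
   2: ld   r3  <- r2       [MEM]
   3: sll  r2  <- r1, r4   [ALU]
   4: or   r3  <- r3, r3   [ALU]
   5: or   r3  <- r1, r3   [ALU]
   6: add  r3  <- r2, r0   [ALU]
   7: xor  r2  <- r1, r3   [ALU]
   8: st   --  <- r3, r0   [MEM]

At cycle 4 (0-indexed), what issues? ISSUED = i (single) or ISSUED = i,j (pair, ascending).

ISSUED = 5

t=0 i0:st.MEM ; no-port MEM/MEM
t=1 i1:ld.MEM ; no-port MEM/MEM
t=2 i2,i3:ld.MEM+sll.ALU ; pair
t=3 i4:or.ALU ; RAW+WAW r3
t=4 i5:or.ALU ; WAW r3
t=5 i6:add.ALU ; RAW r3
t=6 i7,i8:xor.ALU+st.MEM ; pair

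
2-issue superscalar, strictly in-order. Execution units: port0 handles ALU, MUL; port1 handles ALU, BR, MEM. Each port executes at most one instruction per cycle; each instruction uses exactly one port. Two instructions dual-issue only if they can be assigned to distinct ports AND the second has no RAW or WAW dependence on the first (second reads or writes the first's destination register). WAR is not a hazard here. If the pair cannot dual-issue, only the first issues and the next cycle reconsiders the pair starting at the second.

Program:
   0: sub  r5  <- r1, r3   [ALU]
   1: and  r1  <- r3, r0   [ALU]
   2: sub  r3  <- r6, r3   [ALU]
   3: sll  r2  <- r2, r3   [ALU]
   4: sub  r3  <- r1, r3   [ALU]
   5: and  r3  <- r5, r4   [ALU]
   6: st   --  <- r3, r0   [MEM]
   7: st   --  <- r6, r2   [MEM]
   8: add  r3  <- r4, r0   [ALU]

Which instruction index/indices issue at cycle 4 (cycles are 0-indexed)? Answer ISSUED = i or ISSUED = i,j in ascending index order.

[0] i0,i1  sub+and  -- dual
[1] i2  sub  -- RAW r3
[2] i3,i4  sll+sub  -- dual
[3] i5  and  -- RAW r3
[4] i6  st  -- no-port MEM/MEM
[5] i7,i8  st+add  -- dual

ISSUED = 6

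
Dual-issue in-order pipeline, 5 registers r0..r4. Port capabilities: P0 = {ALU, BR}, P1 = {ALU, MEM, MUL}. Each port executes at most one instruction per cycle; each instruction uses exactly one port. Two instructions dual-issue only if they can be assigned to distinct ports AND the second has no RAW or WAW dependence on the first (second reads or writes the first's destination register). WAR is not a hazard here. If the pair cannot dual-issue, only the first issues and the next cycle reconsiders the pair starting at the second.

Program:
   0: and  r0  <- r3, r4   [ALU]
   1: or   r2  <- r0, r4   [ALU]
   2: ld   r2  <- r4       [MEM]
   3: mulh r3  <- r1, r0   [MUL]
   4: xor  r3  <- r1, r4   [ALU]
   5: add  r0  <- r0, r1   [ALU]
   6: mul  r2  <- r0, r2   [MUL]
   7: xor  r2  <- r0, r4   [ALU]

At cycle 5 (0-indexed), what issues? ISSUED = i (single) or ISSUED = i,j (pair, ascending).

ISSUED = 6

[0] i0  and.ALU  -- RAW r0
[1] i1  or.ALU  -- WAW r2
[2] i2  ld.MEM  -- no-port MEM/MUL
[3] i3  mulh.MUL  -- WAW r3
[4] i4&i5  xor.ALU+add.ALU  -- dual
[5] i6  mul.MUL  -- WAW r2
[6] i7  xor.ALU  -- tail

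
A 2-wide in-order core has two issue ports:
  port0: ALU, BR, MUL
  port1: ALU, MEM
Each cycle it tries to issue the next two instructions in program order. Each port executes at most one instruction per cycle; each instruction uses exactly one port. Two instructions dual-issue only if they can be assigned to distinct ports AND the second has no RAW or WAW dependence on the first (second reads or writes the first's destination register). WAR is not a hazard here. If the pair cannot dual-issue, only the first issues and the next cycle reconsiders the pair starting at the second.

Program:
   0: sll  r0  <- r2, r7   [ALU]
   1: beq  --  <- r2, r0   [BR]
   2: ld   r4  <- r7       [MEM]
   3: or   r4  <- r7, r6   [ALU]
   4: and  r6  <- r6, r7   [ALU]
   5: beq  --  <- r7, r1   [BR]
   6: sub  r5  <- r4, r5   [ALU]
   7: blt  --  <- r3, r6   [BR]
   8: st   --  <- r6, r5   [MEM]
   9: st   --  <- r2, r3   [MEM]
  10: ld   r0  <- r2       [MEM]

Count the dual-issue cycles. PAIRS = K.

  cy0 -> i0 (sll) RAW r0
  cy1 -> i1&i2 (beq/ld) pair
  cy2 -> i3&i4 (or/and) pair
  cy3 -> i5&i6 (beq/sub) pair
  cy4 -> i7&i8 (blt/st) pair
  cy5 -> i9 (st) no-port MEM/MEM
  cy6 -> i10 (ld) tail

PAIRS = 4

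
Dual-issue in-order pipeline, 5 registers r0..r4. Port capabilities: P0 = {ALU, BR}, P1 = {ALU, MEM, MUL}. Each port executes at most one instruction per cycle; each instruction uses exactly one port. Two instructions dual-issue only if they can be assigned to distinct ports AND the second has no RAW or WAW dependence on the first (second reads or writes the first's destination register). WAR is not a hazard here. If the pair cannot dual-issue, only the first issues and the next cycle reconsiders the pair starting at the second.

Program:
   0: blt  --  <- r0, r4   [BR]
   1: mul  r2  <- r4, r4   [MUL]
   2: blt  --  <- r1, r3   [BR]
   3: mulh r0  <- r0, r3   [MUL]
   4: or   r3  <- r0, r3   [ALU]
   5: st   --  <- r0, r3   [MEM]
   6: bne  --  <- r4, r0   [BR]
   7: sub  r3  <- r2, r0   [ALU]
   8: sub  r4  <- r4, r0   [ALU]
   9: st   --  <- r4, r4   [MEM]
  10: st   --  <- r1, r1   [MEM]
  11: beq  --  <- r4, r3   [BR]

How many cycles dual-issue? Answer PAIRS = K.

c0: i0,i1 blt.BR;mul.MUL  dual
c1: i2,i3 blt.BR;mulh.MUL  dual
c2: i4 or.ALU  RAW r3
c3: i5,i6 st.MEM;bne.BR  dual
c4: i7,i8 sub.ALU;sub.ALU  dual
c5: i9 st.MEM  no-port MEM/MEM
c6: i10,i11 st.MEM;beq.BR  dual

PAIRS = 5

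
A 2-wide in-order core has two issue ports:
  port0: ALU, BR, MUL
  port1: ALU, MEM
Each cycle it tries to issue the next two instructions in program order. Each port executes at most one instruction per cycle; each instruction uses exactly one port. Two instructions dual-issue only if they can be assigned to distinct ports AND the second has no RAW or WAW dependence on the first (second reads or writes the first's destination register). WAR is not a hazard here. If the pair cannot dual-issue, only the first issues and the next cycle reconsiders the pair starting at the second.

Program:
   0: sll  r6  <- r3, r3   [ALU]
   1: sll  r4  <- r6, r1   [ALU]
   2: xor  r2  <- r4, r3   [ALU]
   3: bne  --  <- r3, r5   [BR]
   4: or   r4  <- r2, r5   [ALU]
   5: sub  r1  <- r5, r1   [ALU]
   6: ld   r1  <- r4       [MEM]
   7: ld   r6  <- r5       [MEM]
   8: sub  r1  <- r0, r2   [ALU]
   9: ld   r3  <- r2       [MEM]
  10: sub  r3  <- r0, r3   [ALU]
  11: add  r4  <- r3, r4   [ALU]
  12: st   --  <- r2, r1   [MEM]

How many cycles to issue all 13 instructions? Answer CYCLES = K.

CYCLES = 9

t=0 i0:sll ; RAW r6
t=1 i1:sll ; RAW r4
t=2 i2,i3:xor;bne ; dual
t=3 i4,i5:or;sub ; dual
t=4 i6:ld ; no-port MEM/MEM
t=5 i7,i8:ld;sub ; dual
t=6 i9:ld ; RAW+WAW r3
t=7 i10:sub ; RAW r3
t=8 i11,i12:add;st ; dual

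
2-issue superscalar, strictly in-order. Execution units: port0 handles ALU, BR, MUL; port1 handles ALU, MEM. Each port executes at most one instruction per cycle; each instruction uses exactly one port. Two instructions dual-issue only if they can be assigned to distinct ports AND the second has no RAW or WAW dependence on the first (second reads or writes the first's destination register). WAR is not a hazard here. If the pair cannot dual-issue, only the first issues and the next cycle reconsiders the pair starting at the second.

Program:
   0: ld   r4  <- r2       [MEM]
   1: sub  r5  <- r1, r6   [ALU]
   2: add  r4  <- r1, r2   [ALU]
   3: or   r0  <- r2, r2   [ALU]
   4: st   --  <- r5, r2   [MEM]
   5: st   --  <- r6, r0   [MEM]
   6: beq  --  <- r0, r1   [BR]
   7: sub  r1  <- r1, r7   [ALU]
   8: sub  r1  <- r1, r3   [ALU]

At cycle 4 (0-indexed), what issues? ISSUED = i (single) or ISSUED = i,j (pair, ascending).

  cy0 -> i0,i1 (ld.MEM/sub.ALU) dual
  cy1 -> i2,i3 (add.ALU/or.ALU) dual
  cy2 -> i4 (st.MEM) no-port MEM/MEM
  cy3 -> i5,i6 (st.MEM/beq.BR) dual
  cy4 -> i7 (sub.ALU) RAW+WAW r1
  cy5 -> i8 (sub.ALU) tail

ISSUED = 7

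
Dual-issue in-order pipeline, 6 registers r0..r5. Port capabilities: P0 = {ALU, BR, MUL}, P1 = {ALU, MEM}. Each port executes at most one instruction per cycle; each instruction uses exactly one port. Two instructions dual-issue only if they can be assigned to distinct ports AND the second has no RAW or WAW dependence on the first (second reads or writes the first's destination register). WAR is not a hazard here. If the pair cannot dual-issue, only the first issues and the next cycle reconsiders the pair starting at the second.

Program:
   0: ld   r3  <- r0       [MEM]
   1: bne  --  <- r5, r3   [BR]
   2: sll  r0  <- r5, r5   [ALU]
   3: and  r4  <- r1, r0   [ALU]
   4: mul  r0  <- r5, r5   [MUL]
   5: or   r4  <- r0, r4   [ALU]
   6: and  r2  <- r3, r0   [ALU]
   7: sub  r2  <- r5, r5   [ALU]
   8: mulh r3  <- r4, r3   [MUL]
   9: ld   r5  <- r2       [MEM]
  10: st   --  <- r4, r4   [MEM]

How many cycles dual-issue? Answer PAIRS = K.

PAIRS = 4

#0 head=0: ld.MEM i0 RAW r3
#1 head=1: bne.BR;sll.ALU i1+i2 dual
#2 head=3: and.ALU;mul.MUL i3+i4 dual
#3 head=5: or.ALU;and.ALU i5+i6 dual
#4 head=7: sub.ALU;mulh.MUL i7+i8 dual
#5 head=9: ld.MEM i9 no-port MEM/MEM
#6 head=10: st.MEM i10 tail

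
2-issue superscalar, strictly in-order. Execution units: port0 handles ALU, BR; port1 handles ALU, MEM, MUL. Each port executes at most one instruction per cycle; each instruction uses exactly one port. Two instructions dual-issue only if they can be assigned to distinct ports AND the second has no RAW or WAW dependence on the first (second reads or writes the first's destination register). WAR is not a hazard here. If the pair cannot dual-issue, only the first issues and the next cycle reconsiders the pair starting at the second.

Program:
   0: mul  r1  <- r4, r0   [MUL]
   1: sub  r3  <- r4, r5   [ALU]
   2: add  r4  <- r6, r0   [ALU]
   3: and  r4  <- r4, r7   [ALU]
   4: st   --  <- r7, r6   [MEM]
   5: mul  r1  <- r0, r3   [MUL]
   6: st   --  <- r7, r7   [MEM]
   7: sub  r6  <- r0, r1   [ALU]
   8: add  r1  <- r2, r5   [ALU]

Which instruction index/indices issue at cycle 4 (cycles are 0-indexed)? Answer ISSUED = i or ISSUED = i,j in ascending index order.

ISSUED = 6,7

#0 head=0: mul/sub i0+i1 pair
#1 head=2: add i2 RAW+WAW r4
#2 head=3: and/st i3+i4 pair
#3 head=5: mul i5 no-port MUL/MEM
#4 head=6: st/sub i6+i7 pair
#5 head=8: add i8 tail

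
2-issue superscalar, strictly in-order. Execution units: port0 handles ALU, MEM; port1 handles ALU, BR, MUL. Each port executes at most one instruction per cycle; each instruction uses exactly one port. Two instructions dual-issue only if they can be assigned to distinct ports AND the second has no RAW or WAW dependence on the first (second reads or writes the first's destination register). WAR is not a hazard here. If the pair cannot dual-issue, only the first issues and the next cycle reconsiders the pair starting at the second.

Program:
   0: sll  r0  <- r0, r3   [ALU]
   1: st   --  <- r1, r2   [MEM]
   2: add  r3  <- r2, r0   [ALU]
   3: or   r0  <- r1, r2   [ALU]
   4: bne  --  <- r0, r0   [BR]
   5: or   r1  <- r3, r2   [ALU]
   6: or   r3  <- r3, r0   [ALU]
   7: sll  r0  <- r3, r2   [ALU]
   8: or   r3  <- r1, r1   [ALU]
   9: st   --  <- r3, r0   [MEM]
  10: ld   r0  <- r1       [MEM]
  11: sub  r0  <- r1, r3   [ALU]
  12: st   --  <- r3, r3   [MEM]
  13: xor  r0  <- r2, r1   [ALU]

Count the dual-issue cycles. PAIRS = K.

PAIRS = 5

0. sll+st @i0&i1  | 2-wide
1. add+or @i2&i3  | 2-wide
2. bne+or @i4&i5  | 2-wide
3. or @i6  | RAW r3
4. sll+or @i7&i8  | 2-wide
5. st @i9  | no-port MEM/MEM
6. ld @i10  | WAW r0
7. sub+st @i11&i12  | 2-wide
8. xor @i13  | tail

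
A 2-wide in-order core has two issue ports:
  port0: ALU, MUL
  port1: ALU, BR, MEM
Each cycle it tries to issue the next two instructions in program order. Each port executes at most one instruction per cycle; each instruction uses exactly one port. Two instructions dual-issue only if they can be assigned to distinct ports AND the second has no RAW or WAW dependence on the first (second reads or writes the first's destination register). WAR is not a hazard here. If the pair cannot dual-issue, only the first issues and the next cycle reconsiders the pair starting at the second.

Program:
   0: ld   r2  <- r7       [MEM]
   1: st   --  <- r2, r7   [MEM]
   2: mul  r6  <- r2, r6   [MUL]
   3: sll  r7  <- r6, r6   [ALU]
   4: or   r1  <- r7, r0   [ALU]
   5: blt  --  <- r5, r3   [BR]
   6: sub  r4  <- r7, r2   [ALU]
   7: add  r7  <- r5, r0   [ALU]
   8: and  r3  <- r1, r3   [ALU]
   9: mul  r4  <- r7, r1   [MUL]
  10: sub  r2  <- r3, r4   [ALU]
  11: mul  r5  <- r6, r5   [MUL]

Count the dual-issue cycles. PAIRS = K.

[0] i0  ld  -- no-port MEM/MEM
[1] i1+i2  st+mul  -- 2-wide
[2] i3  sll  -- RAW r7
[3] i4+i5  or+blt  -- 2-wide
[4] i6+i7  sub+add  -- 2-wide
[5] i8+i9  and+mul  -- 2-wide
[6] i10+i11  sub+mul  -- 2-wide

PAIRS = 5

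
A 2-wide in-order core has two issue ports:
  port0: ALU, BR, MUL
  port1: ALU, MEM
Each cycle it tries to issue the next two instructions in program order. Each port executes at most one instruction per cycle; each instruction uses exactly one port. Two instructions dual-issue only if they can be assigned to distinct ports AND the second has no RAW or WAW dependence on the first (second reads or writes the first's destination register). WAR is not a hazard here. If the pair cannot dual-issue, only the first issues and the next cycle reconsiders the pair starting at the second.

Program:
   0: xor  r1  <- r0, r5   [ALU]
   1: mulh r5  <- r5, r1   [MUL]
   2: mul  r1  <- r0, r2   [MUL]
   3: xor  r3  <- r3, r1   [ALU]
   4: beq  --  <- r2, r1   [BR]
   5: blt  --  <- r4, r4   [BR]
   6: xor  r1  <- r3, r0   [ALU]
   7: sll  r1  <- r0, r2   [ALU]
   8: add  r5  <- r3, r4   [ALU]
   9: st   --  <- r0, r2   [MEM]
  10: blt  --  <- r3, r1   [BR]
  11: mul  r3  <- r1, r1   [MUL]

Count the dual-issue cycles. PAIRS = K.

PAIRS = 4

#0 head=0: xor.ALU i0 RAW r1
#1 head=1: mulh.MUL i1 no-port MUL/MUL
#2 head=2: mul.MUL i2 RAW r1
#3 head=3: xor.ALU beq.BR i3&i4 dual
#4 head=5: blt.BR xor.ALU i5&i6 dual
#5 head=7: sll.ALU add.ALU i7&i8 dual
#6 head=9: st.MEM blt.BR i9&i10 dual
#7 head=11: mul.MUL i11 tail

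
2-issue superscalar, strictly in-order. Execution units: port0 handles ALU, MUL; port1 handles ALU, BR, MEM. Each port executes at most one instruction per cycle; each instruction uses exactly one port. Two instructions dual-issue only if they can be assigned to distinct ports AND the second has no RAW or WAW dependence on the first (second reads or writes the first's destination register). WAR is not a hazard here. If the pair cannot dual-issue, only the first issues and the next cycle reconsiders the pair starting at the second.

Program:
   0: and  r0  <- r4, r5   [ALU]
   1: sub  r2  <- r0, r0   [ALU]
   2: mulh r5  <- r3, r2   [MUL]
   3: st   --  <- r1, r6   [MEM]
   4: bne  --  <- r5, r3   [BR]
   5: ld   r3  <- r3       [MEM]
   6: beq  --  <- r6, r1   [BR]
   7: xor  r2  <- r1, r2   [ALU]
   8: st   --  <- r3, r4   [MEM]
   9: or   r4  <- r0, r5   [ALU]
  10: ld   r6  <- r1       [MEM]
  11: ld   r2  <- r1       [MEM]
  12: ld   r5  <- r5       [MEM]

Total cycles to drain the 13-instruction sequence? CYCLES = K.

CYCLES = 10

0. and @i0  | RAW r0
1. sub @i1  | RAW r2
2. mulh st @i2/i3  | pair
3. bne @i4  | no-port BR/MEM
4. ld @i5  | no-port MEM/BR
5. beq xor @i6/i7  | pair
6. st or @i8/i9  | pair
7. ld @i10  | no-port MEM/MEM
8. ld @i11  | no-port MEM/MEM
9. ld @i12  | tail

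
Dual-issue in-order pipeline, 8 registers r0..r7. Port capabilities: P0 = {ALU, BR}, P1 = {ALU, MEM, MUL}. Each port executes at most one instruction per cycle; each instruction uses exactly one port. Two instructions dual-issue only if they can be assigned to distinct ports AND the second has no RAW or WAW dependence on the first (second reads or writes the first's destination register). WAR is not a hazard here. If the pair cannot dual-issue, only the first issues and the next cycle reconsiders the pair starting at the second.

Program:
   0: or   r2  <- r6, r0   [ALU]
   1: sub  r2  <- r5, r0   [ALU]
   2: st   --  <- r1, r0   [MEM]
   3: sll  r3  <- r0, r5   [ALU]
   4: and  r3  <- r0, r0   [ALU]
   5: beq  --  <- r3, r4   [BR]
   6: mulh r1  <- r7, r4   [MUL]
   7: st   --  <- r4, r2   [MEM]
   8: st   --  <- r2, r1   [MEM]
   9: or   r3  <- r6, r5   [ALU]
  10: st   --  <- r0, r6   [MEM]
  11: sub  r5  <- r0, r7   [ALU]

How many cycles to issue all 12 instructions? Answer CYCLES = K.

CYCLES = 8

0. or.ALU @i0  | WAW r2
1. sub.ALU st.MEM @i1+i2  | dual
2. sll.ALU @i3  | WAW r3
3. and.ALU @i4  | RAW r3
4. beq.BR mulh.MUL @i5+i6  | dual
5. st.MEM @i7  | no-port MEM/MEM
6. st.MEM or.ALU @i8+i9  | dual
7. st.MEM sub.ALU @i10+i11  | dual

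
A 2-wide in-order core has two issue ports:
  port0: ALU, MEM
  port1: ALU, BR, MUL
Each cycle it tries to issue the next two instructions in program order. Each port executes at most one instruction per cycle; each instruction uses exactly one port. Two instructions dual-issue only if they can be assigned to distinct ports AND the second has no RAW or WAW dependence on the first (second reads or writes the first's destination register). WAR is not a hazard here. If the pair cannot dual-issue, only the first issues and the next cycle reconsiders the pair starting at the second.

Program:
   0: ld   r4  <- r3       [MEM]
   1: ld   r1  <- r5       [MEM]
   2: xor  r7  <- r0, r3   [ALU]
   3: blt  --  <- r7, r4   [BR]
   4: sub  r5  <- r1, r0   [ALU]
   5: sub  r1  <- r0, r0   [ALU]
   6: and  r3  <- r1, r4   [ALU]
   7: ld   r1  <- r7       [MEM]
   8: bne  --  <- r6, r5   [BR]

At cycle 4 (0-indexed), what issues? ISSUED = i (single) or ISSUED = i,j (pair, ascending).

#0 head=0: ld i0 no-port MEM/MEM
#1 head=1: ld xor i1/i2 pair
#2 head=3: blt sub i3/i4 pair
#3 head=5: sub i5 RAW r1
#4 head=6: and ld i6/i7 pair
#5 head=8: bne i8 tail

ISSUED = 6,7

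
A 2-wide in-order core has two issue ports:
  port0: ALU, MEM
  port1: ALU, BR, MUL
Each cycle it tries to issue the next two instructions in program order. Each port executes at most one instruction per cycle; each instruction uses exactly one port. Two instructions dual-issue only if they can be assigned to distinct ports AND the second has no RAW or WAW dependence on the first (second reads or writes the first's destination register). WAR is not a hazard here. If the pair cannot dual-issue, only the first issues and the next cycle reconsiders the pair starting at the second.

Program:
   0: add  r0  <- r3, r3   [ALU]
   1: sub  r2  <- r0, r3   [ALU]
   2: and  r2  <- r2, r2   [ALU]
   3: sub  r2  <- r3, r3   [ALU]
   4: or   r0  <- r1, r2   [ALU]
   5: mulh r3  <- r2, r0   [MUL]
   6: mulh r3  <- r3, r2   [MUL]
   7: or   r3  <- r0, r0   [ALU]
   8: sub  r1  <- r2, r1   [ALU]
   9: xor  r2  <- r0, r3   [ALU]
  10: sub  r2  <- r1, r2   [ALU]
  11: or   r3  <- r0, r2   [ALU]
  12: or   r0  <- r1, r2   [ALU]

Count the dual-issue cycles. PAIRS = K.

PAIRS = 2

[0] i0  add.ALU  -- RAW r0
[1] i1  sub.ALU  -- RAW+WAW r2
[2] i2  and.ALU  -- WAW r2
[3] i3  sub.ALU  -- RAW r2
[4] i4  or.ALU  -- RAW r0
[5] i5  mulh.MUL  -- no-port MUL/MUL
[6] i6  mulh.MUL  -- WAW r3
[7] i7&i8  or.ALU sub.ALU  -- pair
[8] i9  xor.ALU  -- RAW+WAW r2
[9] i10  sub.ALU  -- RAW r2
[10] i11&i12  or.ALU or.ALU  -- pair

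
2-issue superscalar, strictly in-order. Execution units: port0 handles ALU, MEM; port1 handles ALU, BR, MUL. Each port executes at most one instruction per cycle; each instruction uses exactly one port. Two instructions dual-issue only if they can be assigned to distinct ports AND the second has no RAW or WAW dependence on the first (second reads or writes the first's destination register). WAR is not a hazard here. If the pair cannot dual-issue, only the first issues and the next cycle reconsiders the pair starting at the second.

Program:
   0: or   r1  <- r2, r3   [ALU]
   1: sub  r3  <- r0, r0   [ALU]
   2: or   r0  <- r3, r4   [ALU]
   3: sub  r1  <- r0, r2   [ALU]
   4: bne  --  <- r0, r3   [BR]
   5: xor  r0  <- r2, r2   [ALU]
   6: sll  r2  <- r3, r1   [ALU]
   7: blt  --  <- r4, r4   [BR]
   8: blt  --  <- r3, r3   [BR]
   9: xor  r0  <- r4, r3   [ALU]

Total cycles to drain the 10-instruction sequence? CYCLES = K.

  cy0 -> i0&i1 (or.ALU/sub.ALU) 2-wide
  cy1 -> i2 (or.ALU) RAW r0
  cy2 -> i3&i4 (sub.ALU/bne.BR) 2-wide
  cy3 -> i5&i6 (xor.ALU/sll.ALU) 2-wide
  cy4 -> i7 (blt.BR) no-port BR/BR
  cy5 -> i8&i9 (blt.BR/xor.ALU) 2-wide

CYCLES = 6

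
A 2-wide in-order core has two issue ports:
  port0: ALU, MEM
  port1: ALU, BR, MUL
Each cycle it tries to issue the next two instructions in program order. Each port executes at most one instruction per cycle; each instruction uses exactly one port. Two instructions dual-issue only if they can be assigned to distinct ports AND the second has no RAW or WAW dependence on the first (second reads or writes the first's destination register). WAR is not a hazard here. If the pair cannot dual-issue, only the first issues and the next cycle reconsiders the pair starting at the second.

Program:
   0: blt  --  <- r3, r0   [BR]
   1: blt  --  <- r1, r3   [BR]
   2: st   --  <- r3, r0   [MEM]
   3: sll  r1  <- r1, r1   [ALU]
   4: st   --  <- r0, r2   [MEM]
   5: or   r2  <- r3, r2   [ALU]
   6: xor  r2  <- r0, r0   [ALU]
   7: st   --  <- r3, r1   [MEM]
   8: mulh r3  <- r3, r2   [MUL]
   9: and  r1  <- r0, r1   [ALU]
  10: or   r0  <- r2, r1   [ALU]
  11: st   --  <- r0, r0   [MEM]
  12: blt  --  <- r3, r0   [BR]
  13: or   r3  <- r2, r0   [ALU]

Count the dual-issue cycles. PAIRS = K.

0. blt @i0  | no-port BR/BR
1. blt;st @i1+i2  | dual
2. sll;st @i3+i4  | dual
3. or @i5  | WAW r2
4. xor;st @i6+i7  | dual
5. mulh;and @i8+i9  | dual
6. or @i10  | RAW r0
7. st;blt @i11+i12  | dual
8. or @i13  | tail

PAIRS = 5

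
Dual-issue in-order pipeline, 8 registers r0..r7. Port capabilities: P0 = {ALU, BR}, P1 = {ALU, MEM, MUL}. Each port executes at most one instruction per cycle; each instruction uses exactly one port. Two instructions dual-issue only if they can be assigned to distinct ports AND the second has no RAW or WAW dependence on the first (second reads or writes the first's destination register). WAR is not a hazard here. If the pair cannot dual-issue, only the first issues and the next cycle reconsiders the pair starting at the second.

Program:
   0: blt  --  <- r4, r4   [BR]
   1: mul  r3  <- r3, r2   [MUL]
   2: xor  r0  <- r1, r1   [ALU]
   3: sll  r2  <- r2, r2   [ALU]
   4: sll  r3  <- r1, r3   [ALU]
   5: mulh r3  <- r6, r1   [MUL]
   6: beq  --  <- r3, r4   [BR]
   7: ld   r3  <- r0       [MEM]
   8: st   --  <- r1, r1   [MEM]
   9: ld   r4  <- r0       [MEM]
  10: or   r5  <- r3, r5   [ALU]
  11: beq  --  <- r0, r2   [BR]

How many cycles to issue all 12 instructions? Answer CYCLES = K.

#0 head=0: blt+mul i0+i1 pair
#1 head=2: xor+sll i2+i3 pair
#2 head=4: sll i4 WAW r3
#3 head=5: mulh i5 RAW r3
#4 head=6: beq+ld i6+i7 pair
#5 head=8: st i8 no-port MEM/MEM
#6 head=9: ld+or i9+i10 pair
#7 head=11: beq i11 tail

CYCLES = 8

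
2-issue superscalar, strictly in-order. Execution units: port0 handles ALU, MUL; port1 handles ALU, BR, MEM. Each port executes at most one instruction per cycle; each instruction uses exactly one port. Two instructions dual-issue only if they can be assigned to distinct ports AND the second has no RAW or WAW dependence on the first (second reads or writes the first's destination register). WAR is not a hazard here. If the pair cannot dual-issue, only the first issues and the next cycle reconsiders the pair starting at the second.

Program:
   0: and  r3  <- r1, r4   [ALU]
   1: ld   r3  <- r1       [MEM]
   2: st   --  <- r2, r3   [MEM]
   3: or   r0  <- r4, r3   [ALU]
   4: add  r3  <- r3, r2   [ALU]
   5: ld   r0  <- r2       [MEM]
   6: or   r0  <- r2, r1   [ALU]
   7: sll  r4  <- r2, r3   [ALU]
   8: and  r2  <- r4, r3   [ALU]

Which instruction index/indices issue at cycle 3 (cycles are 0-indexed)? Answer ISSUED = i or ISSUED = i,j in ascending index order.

ISSUED = 4,5

#0 head=0: and.ALU i0 WAW r3
#1 head=1: ld.MEM i1 no-port MEM/MEM
#2 head=2: st.MEM+or.ALU i2/i3 pair
#3 head=4: add.ALU+ld.MEM i4/i5 pair
#4 head=6: or.ALU+sll.ALU i6/i7 pair
#5 head=8: and.ALU i8 tail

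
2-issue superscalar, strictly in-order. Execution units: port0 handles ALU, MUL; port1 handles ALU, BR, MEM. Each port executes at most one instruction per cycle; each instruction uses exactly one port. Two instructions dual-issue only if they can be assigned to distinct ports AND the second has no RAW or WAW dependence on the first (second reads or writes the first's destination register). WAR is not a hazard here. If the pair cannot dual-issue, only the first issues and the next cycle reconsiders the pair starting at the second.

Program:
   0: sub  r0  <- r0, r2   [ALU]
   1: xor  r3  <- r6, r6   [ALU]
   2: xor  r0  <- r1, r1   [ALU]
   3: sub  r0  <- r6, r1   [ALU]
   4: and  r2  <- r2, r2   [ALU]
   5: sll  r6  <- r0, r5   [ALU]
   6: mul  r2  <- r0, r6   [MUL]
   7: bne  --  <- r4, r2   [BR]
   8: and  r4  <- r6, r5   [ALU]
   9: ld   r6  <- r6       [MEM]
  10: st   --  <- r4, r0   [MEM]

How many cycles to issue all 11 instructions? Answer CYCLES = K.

#0 head=0: sub.ALU xor.ALU i0/i1 pair
#1 head=2: xor.ALU i2 WAW r0
#2 head=3: sub.ALU and.ALU i3/i4 pair
#3 head=5: sll.ALU i5 RAW r6
#4 head=6: mul.MUL i6 RAW r2
#5 head=7: bne.BR and.ALU i7/i8 pair
#6 head=9: ld.MEM i9 no-port MEM/MEM
#7 head=10: st.MEM i10 tail

CYCLES = 8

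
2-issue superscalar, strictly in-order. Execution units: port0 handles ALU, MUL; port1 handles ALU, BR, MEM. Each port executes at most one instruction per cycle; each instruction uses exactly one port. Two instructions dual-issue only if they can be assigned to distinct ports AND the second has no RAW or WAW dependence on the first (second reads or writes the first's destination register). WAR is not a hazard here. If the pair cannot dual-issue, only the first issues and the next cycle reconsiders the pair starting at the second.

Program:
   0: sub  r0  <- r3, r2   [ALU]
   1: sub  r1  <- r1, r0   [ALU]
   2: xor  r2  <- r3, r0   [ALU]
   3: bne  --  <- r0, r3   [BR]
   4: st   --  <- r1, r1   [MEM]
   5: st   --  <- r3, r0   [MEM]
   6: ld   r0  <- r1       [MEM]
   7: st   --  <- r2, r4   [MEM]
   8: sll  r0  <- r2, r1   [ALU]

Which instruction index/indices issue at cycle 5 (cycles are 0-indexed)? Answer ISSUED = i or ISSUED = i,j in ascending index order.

0. sub.ALU @i0  | RAW r0
1. sub.ALU;xor.ALU @i1&i2  | dual
2. bne.BR @i3  | no-port BR/MEM
3. st.MEM @i4  | no-port MEM/MEM
4. st.MEM @i5  | no-port MEM/MEM
5. ld.MEM @i6  | no-port MEM/MEM
6. st.MEM;sll.ALU @i7&i8  | dual

ISSUED = 6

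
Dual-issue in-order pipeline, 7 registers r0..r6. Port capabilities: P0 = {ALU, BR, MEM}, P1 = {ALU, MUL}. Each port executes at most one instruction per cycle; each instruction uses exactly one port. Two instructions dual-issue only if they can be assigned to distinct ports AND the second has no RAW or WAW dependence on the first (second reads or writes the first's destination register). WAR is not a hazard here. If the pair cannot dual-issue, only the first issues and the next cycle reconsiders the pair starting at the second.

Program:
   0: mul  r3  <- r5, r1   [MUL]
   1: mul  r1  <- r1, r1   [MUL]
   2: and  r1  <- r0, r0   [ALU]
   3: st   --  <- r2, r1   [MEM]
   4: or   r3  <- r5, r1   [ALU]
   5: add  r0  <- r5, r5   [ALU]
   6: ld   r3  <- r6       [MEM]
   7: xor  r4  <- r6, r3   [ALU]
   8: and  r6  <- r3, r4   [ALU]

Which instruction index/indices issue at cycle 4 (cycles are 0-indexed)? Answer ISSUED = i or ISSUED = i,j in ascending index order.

ISSUED = 5,6

[0] i0  mul  -- no-port MUL/MUL
[1] i1  mul  -- WAW r1
[2] i2  and  -- RAW r1
[3] i3,i4  st;or  -- dual
[4] i5,i6  add;ld  -- dual
[5] i7  xor  -- RAW r4
[6] i8  and  -- tail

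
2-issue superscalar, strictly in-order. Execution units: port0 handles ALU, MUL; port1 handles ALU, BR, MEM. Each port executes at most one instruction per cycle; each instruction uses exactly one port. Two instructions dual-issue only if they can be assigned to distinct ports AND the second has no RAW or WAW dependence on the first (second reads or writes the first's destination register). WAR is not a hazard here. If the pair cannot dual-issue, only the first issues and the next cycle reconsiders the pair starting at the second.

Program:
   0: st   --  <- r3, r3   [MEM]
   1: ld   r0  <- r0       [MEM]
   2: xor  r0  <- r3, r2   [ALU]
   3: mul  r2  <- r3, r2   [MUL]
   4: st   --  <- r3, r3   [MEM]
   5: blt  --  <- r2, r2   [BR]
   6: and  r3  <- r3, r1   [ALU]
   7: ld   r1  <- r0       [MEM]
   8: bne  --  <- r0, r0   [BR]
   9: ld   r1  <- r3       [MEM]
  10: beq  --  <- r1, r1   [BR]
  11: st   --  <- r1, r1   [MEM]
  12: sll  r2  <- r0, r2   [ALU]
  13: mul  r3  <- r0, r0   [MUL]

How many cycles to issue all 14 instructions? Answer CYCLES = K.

[0] i0  st  -- no-port MEM/MEM
[1] i1  ld  -- WAW r0
[2] i2,i3  xor+mul  -- pair
[3] i4  st  -- no-port MEM/BR
[4] i5,i6  blt+and  -- pair
[5] i7  ld  -- no-port MEM/BR
[6] i8  bne  -- no-port BR/MEM
[7] i9  ld  -- no-port MEM/BR
[8] i10  beq  -- no-port BR/MEM
[9] i11,i12  st+sll  -- pair
[10] i13  mul  -- tail

CYCLES = 11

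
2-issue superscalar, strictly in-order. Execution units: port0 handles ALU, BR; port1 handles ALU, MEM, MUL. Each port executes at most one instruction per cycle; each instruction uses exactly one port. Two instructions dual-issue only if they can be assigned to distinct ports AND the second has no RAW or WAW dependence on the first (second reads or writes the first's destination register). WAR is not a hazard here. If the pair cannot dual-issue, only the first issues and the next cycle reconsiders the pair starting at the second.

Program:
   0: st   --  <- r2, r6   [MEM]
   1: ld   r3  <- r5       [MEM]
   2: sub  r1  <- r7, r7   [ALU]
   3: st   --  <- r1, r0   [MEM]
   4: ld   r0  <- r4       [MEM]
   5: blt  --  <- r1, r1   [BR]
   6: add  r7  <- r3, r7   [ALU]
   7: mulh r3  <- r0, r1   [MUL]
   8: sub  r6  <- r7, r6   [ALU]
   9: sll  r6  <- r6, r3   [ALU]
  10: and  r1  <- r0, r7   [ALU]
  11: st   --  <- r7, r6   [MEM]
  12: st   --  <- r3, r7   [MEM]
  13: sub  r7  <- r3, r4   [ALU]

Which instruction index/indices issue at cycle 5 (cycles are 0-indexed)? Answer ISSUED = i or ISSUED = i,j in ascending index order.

#0 head=0: st.MEM i0 no-port MEM/MEM
#1 head=1: ld.MEM sub.ALU i1&i2 pair
#2 head=3: st.MEM i3 no-port MEM/MEM
#3 head=4: ld.MEM blt.BR i4&i5 pair
#4 head=6: add.ALU mulh.MUL i6&i7 pair
#5 head=8: sub.ALU i8 RAW+WAW r6
#6 head=9: sll.ALU and.ALU i9&i10 pair
#7 head=11: st.MEM i11 no-port MEM/MEM
#8 head=12: st.MEM sub.ALU i12&i13 pair

ISSUED = 8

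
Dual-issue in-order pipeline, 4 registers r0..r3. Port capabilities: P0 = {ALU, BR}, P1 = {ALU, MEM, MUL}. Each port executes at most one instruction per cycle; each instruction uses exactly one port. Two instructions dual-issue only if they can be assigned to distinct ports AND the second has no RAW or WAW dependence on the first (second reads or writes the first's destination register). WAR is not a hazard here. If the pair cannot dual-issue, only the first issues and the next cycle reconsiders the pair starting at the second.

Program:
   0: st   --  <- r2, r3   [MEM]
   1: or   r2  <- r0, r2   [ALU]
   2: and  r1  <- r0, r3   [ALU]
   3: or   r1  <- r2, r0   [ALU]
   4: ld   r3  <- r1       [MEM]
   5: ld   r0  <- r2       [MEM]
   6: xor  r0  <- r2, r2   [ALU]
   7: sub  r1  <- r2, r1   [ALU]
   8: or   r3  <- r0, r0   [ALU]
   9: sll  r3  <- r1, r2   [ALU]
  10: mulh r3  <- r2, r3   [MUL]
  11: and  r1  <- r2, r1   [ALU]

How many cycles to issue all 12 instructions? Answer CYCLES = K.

CYCLES = 9

#0 head=0: st.MEM or.ALU i0,i1 dual
#1 head=2: and.ALU i2 WAW r1
#2 head=3: or.ALU i3 RAW r1
#3 head=4: ld.MEM i4 no-port MEM/MEM
#4 head=5: ld.MEM i5 WAW r0
#5 head=6: xor.ALU sub.ALU i6,i7 dual
#6 head=8: or.ALU i8 WAW r3
#7 head=9: sll.ALU i9 RAW+WAW r3
#8 head=10: mulh.MUL and.ALU i10,i11 dual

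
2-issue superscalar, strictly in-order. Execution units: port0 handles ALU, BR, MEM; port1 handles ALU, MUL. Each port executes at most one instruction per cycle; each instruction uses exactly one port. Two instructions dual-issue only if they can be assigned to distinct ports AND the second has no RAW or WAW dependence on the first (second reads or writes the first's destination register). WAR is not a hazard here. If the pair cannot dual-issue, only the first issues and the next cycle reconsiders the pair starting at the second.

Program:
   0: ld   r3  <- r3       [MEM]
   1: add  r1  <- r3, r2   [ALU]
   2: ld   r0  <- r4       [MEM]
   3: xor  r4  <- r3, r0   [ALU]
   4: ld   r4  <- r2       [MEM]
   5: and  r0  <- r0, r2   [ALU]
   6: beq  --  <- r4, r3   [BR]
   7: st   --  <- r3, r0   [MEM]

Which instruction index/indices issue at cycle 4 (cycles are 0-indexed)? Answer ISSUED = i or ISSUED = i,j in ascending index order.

  cy0 -> i0 (ld.MEM) RAW r3
  cy1 -> i1/i2 (add.ALU;ld.MEM) dual
  cy2 -> i3 (xor.ALU) WAW r4
  cy3 -> i4/i5 (ld.MEM;and.ALU) dual
  cy4 -> i6 (beq.BR) no-port BR/MEM
  cy5 -> i7 (st.MEM) tail

ISSUED = 6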